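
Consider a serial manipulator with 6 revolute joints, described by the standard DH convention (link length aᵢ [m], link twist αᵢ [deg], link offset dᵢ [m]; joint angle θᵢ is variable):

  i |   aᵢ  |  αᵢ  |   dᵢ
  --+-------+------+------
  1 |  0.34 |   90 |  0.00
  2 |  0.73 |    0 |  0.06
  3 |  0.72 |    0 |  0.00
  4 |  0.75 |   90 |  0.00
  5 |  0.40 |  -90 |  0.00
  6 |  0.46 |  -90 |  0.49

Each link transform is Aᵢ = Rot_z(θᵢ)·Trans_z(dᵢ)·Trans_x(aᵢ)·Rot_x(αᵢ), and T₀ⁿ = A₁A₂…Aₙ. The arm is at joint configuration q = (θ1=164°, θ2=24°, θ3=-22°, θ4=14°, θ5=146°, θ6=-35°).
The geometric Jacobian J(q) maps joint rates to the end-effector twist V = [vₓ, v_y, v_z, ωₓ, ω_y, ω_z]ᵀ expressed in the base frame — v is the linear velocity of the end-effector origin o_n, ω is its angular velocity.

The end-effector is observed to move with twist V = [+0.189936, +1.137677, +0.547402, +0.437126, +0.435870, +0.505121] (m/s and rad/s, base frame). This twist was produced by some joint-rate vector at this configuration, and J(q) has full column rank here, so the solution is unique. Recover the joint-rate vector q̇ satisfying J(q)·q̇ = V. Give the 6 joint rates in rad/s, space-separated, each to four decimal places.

-0.2390 0.0080 0.7560 -0.1010 -0.7980 0.1490

o_n = [-1.5499, 0.5361, 0.0221]
J₁: ẑ×o_n = [-0.5361, -1.5499, 0.0000], ω = ẑ
J2: z=[0.2756, 0.9613, 0.0000] o=[-0.3268, 0.0937, 0.0000] → [0.0213, -0.0061, 1.2977, 0.2756, 0.9613, 0.0000]
J3: z=[0.2756, 0.9613, 0.0000] o=[-0.9513, 0.3352, 0.2969] → [-0.2642, 0.0757, 0.6308, 0.2756, 0.9613, 0.0000]
J4: z=[0.2756, 0.9613, 0.0000] o=[-1.6430, 0.5335, 0.3220] → [-0.2883, 0.0827, -0.0888, 0.2756, 0.9613, 0.0000]
J5: z=[-0.2650, 0.0760, -0.9613] o=[-2.3360, 0.7323, 0.5288] → [-0.2270, -0.8899, -0.0078, -0.2650, 0.0760, -0.9613]
J6: z=[0.2882, -0.9451, -0.1541] o=[-1.9680, 0.8594, 0.4374] → [0.3426, 0.0552, 0.3019, 0.2882, -0.9451, -0.1541]
q̇ = J⁺·V = [-0.2390, 0.0080, 0.7560, -0.1010, -0.7980, 0.1490]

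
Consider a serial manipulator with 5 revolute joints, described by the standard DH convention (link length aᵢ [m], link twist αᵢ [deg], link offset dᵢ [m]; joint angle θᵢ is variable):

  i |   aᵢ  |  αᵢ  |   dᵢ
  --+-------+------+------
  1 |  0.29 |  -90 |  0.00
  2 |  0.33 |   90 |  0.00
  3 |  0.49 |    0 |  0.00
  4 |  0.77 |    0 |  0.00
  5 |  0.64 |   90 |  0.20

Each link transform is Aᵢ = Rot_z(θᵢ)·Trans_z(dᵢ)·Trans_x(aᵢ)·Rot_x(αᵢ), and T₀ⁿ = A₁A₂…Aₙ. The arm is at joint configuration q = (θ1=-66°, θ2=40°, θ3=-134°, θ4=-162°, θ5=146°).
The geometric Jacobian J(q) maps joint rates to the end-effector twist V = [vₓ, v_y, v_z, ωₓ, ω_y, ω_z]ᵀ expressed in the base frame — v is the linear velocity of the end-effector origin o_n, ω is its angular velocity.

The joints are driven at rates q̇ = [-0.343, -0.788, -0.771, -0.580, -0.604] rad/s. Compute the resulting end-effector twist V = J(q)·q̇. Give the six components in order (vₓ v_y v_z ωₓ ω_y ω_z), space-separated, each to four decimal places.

0.6550 0.5108 -0.0600 -1.2310 0.8275 -1.8406

o_n = [0.1174, -0.2155, 0.2992]
J₁: ẑ×o_n = [0.2155, 0.1174, -0.0000], ω = ẑ
J2: z=[0.9135, 0.4067, 0.0000] o=[0.1180, -0.2649, 0.0000] → [0.1217, -0.2733, 0.0454, 0.9135, 0.4067, 0.0000]
J3: z=[0.2614, -0.5872, 0.7660] o=[0.2208, -0.4959, -0.2121] → [-0.5150, -0.2129, 0.0126, 0.2614, -0.5872, 0.7660]
J4: z=[0.2614, -0.5872, 0.7660] o=[-0.2073, -0.4010, 0.0067] → [-0.3139, 0.1722, 0.2392, 0.2614, -0.5872, 0.7660]
J5: z=[0.2614, -0.5872, 0.7660] o=[0.5301, -0.3558, -0.2103] → [-0.4066, -0.4494, -0.2057, 0.2614, -0.5872, 0.7660]
V = J·q̇ = [0.6550, 0.5108, -0.0600, -1.2310, 0.8275, -1.8406]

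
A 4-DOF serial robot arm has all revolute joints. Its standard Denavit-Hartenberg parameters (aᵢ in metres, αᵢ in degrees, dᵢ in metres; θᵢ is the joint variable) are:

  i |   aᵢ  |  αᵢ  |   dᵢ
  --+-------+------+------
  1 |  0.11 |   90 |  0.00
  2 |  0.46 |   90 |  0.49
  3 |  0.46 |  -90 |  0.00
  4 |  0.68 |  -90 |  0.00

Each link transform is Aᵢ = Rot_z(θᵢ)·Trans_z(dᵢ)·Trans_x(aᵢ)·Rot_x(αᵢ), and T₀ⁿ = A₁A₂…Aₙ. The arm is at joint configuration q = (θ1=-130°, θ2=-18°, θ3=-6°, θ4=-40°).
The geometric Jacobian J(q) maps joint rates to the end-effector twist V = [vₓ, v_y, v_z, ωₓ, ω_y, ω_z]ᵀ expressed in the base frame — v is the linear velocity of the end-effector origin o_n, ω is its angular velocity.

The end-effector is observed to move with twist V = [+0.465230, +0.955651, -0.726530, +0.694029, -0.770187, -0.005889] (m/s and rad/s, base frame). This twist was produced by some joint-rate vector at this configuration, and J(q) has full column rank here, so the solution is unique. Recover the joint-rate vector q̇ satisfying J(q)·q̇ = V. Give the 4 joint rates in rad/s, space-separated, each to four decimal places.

o_n = [-1.1583, -0.7776, -0.8593]
J₁: ẑ×o_n = [0.7776, -1.1583, 0.0000], ω = ẑ
J2: z=[-0.7660, 0.6428, 0.0000] o=[-0.0707, -0.0843, 0.0000] → [-0.5524, -0.6583, 1.2302, -0.7660, 0.6428, 0.0000]
J3: z=[0.1986, 0.2367, -0.9511] o=[-0.7273, -0.1044, -0.1421] → [-0.8100, 0.5524, -0.0317, 0.1986, 0.2367, -0.9511]
J4: z=[-0.8257, 0.5631, -0.0323] o=[-0.9701, -0.4686, -0.2835] → [-0.3342, -0.4694, 0.3611, -0.8257, 0.5631, -0.0323]
q̇ = J⁺·V = [-0.6510, -0.4320, -0.6580, -0.5980]

-0.6510 -0.4320 -0.6580 -0.5980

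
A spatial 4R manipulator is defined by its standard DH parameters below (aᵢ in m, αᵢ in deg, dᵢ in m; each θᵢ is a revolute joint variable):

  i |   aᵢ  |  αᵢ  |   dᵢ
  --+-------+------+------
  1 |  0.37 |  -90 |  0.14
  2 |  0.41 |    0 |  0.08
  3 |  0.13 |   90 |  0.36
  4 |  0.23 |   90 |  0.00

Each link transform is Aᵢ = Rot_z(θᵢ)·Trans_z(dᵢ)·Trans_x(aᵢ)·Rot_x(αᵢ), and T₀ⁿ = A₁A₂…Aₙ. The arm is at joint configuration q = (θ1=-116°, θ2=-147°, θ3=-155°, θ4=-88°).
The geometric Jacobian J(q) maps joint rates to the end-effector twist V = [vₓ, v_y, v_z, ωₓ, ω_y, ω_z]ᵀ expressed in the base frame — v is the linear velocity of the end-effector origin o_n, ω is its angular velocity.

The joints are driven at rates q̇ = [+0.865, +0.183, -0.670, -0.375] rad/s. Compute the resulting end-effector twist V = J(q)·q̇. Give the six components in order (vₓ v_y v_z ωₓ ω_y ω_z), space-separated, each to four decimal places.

o_n = [0.1453, -0.1814, 0.2462]
J₁: ẑ×o_n = [0.1814, 0.1453, -0.0000], ω = ẑ
J2: z=[0.8988, -0.4384, 0.0000] o=[-0.1622, -0.3326, 0.1400] → [-0.0466, -0.0955, 0.2707, 0.8988, -0.4384, 0.0000]
J3: z=[0.8988, -0.4384, 0.0000] o=[0.0604, -0.0586, 0.3633] → [0.0513, 0.1052, -0.0731, 0.8988, -0.4384, 0.0000]
J4: z=[-0.3718, -0.7622, 0.5299] o=[0.3538, -0.2783, 0.2531] → [-0.0462, -0.1130, -0.1949, -0.3718, -0.7622, 0.5299]
V = J·q̇ = [0.1313, 0.0801, 0.1716, -0.2983, 0.4993, 0.6663]

0.1313 0.0801 0.1716 -0.2983 0.4993 0.6663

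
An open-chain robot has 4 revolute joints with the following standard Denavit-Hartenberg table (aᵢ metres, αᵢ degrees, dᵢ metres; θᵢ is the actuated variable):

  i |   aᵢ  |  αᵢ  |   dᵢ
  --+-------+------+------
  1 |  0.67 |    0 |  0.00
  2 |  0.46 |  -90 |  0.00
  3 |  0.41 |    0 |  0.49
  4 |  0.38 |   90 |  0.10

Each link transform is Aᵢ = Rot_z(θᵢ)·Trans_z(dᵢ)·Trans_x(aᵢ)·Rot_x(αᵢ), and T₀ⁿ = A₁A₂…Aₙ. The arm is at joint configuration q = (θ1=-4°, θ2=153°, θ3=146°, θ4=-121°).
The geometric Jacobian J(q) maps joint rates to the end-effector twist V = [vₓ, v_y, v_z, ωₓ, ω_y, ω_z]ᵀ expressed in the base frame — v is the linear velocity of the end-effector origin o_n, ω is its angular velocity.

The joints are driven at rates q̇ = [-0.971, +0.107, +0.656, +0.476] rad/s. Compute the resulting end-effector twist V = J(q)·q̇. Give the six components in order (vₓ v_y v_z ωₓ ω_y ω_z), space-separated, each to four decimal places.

0.0091 -0.2135 -0.1669 -0.5830 -0.9703 -0.8640

o_n = [-0.0337, -0.3132, -0.3899]
J₁: ẑ×o_n = [0.3132, -0.0337, 0.0000], ω = ẑ
J2: z=[0.0000, 0.0000, 1.0000] o=[0.6684, -0.0467, 0.0000] → [0.2665, -0.7020, 0.0000, 0.0000, 0.0000, 1.0000]
J3: z=[-0.5150, -0.8572, 0.0000] o=[0.2741, 0.1902, 0.0000] → [0.3342, -0.2008, -0.0045, -0.5150, -0.8572, 0.0000]
J4: z=[-0.5150, -0.8572, 0.0000] o=[0.3131, -0.4049, -0.2293] → [0.1377, -0.0827, -0.3444, -0.5150, -0.8572, 0.0000]
V = J·q̇ = [0.0091, -0.2135, -0.1669, -0.5830, -0.9703, -0.8640]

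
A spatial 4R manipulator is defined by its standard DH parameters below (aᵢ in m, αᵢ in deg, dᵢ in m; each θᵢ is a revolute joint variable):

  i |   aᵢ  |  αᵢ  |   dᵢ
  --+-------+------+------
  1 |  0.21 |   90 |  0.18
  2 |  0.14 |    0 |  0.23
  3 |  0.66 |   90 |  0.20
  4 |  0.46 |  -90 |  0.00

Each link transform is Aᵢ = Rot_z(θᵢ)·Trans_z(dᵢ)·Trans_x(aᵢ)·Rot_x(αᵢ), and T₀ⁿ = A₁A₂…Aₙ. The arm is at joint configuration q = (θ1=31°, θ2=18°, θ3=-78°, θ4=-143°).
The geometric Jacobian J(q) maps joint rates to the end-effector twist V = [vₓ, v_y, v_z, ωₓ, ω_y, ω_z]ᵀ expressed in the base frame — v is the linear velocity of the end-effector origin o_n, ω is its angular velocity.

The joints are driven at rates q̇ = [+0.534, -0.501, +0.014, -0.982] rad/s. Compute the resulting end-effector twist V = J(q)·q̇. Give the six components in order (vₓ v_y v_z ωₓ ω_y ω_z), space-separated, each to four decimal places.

o_n = [0.4984, 0.1208, -0.0302]
J₁: ẑ×o_n = [-0.1208, 0.4984, 0.0000], ω = ẑ
J2: z=[0.5150, -0.8572, 0.0000] o=[0.1800, 0.1082, 0.1800] → [0.1801, 0.1082, 0.2795, 0.5150, -0.8572, 0.0000]
J3: z=[0.5150, -0.8572, 0.0000] o=[0.4126, -0.0204, 0.2233] → [0.2172, 0.1305, 0.1463, 0.5150, -0.8572, 0.0000]
J4: z=[-0.7423, -0.4460, -0.5000] o=[0.7985, -0.0219, -0.3483] → [-0.0706, 0.3862, -0.2397, -0.7423, -0.4460, -0.5000]
V = J·q̇ = [-0.0824, -0.1655, 0.0975, 0.4781, 0.8554, 1.0250]

-0.0824 -0.1655 0.0975 0.4781 0.8554 1.0250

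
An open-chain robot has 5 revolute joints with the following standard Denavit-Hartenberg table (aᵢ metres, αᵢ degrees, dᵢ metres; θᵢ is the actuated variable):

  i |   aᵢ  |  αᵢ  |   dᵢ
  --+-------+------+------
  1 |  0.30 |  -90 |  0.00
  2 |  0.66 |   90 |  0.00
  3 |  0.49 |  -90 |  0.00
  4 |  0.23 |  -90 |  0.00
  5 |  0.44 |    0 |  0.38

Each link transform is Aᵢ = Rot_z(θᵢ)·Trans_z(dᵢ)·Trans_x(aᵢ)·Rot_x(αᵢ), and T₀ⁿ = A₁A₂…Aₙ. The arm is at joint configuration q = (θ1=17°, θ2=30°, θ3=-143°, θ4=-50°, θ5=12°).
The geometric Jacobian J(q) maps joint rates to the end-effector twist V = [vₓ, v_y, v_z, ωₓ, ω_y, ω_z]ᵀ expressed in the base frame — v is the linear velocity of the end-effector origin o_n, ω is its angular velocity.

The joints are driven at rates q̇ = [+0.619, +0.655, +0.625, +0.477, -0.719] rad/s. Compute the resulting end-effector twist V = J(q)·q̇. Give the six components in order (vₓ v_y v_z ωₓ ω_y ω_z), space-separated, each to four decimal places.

o_n = [0.3064, -0.5886, 0.4055]
J₁: ẑ×o_n = [0.5886, 0.3064, -0.0000], ω = ẑ
J2: z=[-0.2924, 0.9563, 0.0000] o=[0.2869, 0.0877, 0.0000] → [0.3878, 0.1186, 0.1791, -0.2924, 0.9563, 0.0000]
J3: z=[0.4782, 0.1462, 0.8660] o=[0.8335, 0.2548, -0.3300] → [0.8380, -0.8082, -0.3262, 0.4782, 0.1462, 0.8660]
J4: z=[0.7319, -0.6114, -0.3009] o=[0.5956, -0.1263, -0.1343] → [-0.4692, -0.3081, -0.5152, 0.7319, -0.6114, -0.3009]
J5: z=[-0.6792, -0.6897, -0.2508] o=[0.6081, -0.2155, 0.0773] → [-0.3200, 0.2986, 0.0453, -0.6792, -0.6897, -0.2508]
V = J·q̇ = [1.1484, -0.5995, -0.3649, 0.9448, 0.9221, 1.1970]

1.1484 -0.5995 -0.3649 0.9448 0.9221 1.1970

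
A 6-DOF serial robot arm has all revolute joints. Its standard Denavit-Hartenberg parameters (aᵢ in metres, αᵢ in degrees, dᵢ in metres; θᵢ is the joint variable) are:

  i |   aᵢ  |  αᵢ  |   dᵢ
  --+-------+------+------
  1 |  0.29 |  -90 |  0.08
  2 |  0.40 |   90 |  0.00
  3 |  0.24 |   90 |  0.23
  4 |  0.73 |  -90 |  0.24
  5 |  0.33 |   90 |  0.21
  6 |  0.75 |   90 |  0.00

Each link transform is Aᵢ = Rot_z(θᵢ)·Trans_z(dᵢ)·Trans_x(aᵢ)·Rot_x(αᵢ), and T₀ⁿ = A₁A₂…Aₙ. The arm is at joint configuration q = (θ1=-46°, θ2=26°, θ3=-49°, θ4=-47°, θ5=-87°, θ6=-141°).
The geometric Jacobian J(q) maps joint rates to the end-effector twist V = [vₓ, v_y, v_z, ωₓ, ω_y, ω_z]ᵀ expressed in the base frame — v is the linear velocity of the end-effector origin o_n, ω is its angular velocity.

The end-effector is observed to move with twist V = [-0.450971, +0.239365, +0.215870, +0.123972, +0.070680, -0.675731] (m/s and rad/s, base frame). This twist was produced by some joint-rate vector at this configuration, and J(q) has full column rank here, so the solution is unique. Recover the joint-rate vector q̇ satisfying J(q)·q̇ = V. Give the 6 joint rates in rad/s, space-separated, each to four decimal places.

-0.4260 -0.6070 -0.3580 -0.6180 -0.2420 0.4300

o_n = [0.2474, -0.8280, -0.6790]
J₁: ẑ×o_n = [0.8280, 0.2474, -0.0000], ω = ẑ
J2: z=[0.7193, 0.6947, 0.0000] o=[0.2015, -0.2086, 0.0800] → [-0.5273, 0.5460, -0.4775, 0.7193, 0.6947, 0.0000]
J3: z=[0.3045, -0.3153, 0.8988] o=[0.4512, -0.4672, -0.0953] → [0.5083, -0.0054, -0.1741, 0.3045, -0.3153, 0.8988]
J4: z=[-0.9431, 0.0322, 0.3308] o=[0.4892, -0.7674, 0.0424] → [-0.0032, -0.7604, 0.0650, -0.9431, 0.0322, 0.3308]
J5: z=[0.1102, -0.9087, 0.4026] o=[0.0340, -1.0635, -0.5013] → [0.0667, 0.1055, 0.2199, 0.1102, -0.9087, 0.4026]
J6: z=[0.2638, 0.4173, 0.8696] o=[-0.2591, -1.2509, -0.3224] → [-0.5165, 0.5345, -0.0998, 0.2638, 0.4173, 0.8696]
q̇ = J⁺·V = [-0.4260, -0.6070, -0.3580, -0.6180, -0.2420, 0.4300]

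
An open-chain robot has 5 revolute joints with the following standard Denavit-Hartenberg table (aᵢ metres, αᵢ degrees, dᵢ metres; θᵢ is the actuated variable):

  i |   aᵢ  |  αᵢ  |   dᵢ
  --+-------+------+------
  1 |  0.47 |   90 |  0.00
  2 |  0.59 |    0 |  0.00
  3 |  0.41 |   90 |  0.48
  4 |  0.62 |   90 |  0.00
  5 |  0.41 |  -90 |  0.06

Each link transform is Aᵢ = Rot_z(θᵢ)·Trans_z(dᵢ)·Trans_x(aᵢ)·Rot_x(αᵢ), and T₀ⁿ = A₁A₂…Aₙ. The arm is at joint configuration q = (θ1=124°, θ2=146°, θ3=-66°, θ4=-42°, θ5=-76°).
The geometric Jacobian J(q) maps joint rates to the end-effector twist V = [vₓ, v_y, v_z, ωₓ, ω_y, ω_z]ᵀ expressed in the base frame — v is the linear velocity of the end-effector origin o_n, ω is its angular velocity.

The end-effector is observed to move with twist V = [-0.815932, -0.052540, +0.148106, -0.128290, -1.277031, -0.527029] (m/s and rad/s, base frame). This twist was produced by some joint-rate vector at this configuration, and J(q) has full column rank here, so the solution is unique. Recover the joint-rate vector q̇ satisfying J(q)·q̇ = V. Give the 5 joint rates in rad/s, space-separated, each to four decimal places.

o_n = [0.1040, -0.2361, 1.2896]
J₁: ẑ×o_n = [0.2361, 0.1040, -0.0000], ω = ẑ
J2: z=[0.8290, 0.5592, 0.0000] o=[-0.2628, 0.3896, 0.0000] → [0.7211, -1.0691, -0.7239, 0.8290, 0.5592, 0.0000]
J3: z=[0.8290, 0.5592, 0.0000] o=[0.0107, -0.0159, 0.3299] → [0.5366, -0.7956, -0.2347, 0.8290, 0.5592, 0.0000]
J4: z=[-0.5507, 0.8164, -0.1736] o=[0.3688, 0.3116, 0.7337] → [0.3587, 0.3521, 0.5178, -0.5507, 0.8164, -0.1736]
J5: z=[-0.5511, -0.5119, -0.6590] o=[-0.0199, 0.1459, 1.1874] → [-0.3040, -0.0253, 0.2739, -0.5511, -0.5119, -0.6590]
q̇ = J⁺·V = [-0.0780, -0.6690, 0.5300, -0.8940, 0.9170]

-0.0780 -0.6690 0.5300 -0.8940 0.9170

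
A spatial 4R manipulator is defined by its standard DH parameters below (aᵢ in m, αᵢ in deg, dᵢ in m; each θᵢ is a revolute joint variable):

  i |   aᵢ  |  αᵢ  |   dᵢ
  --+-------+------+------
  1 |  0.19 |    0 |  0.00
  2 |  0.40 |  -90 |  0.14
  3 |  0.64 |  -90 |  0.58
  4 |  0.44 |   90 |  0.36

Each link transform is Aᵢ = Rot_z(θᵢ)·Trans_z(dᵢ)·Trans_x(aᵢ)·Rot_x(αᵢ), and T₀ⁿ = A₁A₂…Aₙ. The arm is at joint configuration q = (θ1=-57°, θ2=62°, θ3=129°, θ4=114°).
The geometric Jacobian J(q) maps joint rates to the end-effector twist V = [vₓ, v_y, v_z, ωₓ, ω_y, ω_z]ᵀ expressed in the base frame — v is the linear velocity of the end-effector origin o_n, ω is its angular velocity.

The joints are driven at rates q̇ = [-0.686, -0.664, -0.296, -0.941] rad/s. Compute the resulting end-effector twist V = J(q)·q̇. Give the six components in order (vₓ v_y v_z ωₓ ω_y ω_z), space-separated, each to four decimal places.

o_n = [-0.0813, 0.0032, 0.0083]
J₁: ẑ×o_n = [-0.0032, -0.0813, 0.0000], ω = ẑ
J2: z=[0.0000, 0.0000, 1.0000] o=[0.1035, -0.1593, 0.0000] → [-0.1626, -0.1848, 0.0000, 0.0000, 0.0000, 1.0000]
J3: z=[-0.0872, 0.9962, 0.0000] o=[0.5020, -0.1245, 0.1400] → [-0.1312, -0.0115, 0.5699, -0.0872, 0.9962, 0.0000]
J4: z=[-0.7742, -0.0677, 0.6293] o=[0.0502, 0.4182, -0.3574] → [0.2364, 0.2003, 0.3124, -0.7742, -0.0677, 0.6293]
V = J·q̇ = [-0.0735, -0.0066, -0.4626, 0.7543, -0.2311, -1.9422]

-0.0735 -0.0066 -0.4626 0.7543 -0.2311 -1.9422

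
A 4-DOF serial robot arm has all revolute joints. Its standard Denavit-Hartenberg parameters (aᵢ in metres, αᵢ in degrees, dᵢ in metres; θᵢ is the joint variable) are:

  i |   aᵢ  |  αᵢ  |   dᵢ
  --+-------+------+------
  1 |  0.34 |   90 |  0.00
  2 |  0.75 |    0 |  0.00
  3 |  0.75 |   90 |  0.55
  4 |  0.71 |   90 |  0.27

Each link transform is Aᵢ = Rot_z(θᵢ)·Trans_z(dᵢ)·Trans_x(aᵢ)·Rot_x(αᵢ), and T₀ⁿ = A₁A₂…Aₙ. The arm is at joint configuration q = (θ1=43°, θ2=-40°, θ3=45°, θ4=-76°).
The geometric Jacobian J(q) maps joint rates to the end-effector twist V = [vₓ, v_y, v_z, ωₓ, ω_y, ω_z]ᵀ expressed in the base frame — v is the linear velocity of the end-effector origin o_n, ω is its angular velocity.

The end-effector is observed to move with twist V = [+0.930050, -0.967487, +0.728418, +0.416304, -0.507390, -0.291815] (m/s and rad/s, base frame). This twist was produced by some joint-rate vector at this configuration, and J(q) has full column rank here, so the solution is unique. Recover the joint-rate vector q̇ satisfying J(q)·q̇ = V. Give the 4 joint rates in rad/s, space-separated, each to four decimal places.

o_n = [1.2629, 1.3676, -0.6707]
J₁: ẑ×o_n = [-1.3676, 1.2629, 0.0000], ω = ẑ
J2: z=[0.6820, -0.7314, 0.0000] o=[0.2487, 0.2319, 0.0000] → [0.4905, 0.4574, 1.5163, 0.6820, -0.7314, 0.0000]
J3: z=[0.6820, -0.7314, 0.0000] o=[0.6688, 0.6237, -0.4821] → [0.1380, 0.1286, 0.9418, 0.6820, -0.7314, 0.0000]
J4: z=[0.0637, 0.0594, -0.9962] o=[1.5904, 0.7310, -0.4167] → [0.6191, 0.3424, 0.0600, 0.0637, 0.0594, -0.9962]
q̇ = J⁺·V = [-0.7670, 0.2440, 0.4110, -0.4770]

-0.7670 0.2440 0.4110 -0.4770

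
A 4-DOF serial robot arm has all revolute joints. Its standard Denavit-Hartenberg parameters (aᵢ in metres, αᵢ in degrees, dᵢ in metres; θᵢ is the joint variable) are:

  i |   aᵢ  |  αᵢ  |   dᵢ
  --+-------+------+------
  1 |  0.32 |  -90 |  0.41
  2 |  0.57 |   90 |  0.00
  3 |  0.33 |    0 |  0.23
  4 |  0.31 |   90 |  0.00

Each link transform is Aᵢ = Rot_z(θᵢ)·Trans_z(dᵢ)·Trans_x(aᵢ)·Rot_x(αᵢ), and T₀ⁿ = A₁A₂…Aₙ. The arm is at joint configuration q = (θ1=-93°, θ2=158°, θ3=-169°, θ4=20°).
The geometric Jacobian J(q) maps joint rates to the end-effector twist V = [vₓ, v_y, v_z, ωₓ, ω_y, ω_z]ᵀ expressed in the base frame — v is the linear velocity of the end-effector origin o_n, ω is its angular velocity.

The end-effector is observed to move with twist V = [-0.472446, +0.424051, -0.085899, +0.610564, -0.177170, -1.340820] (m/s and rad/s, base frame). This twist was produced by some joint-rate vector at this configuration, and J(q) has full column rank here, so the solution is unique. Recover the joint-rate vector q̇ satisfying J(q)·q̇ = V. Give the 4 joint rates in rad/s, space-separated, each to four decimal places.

-0.9820 0.6190 -0.0790 0.4660

o_n = [-0.2445, -0.4122, 0.2041]
J₁: ẑ×o_n = [0.4122, -0.2445, 0.0000], ω = ẑ
J2: z=[0.9986, -0.0523, 0.0000] o=[-0.0167, -0.3196, 0.4100] → [0.0108, 0.2056, -0.1044, 0.9986, -0.0523, 0.0000]
J3: z=[-0.0196, -0.3741, -0.9272] o=[0.0109, 0.2082, 0.1965] → [-0.5780, 0.2370, -0.0834, -0.0196, -0.3741, -0.9272]
J4: z=[-0.0196, -0.3741, -0.9272] o=[-0.0722, -0.1745, 0.1046] → [-0.2576, 0.1617, -0.0598, -0.0196, -0.3741, -0.9272]
q̇ = J⁺·V = [-0.9820, 0.6190, -0.0790, 0.4660]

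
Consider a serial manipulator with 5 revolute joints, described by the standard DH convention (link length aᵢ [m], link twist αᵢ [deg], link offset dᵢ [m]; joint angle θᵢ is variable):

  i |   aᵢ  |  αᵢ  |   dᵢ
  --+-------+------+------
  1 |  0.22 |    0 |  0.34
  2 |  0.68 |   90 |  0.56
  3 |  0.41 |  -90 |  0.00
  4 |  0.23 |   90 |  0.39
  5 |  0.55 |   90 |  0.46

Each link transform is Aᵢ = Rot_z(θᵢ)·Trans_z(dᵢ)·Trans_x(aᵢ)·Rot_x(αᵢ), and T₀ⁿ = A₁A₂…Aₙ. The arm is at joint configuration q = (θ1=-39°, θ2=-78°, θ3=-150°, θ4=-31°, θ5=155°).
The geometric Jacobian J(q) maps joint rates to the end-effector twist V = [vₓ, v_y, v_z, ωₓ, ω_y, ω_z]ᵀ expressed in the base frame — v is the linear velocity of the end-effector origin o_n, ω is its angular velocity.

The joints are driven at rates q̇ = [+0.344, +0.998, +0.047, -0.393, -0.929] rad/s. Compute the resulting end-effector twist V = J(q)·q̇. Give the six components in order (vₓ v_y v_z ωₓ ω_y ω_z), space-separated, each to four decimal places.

1.1176 -1.0767 -0.4263 0.9450 0.2041 1.4431

o_n = [-0.5296, -0.9494, 0.3895]
J₁: ẑ×o_n = [0.9494, -0.5296, 0.0000], ω = ẑ
J2: z=[0.0000, 0.0000, 1.0000] o=[0.1710, -0.1385, 0.3400] → [0.8110, -0.7006, 0.0000, 0.0000, 0.0000, 1.0000]
J3: z=[-0.8910, 0.4540, 0.0000] o=[-0.1377, -0.7443, 0.9000] → [-0.2318, -0.4549, 0.3606, -0.8910, 0.4540, 0.0000]
J4: z=[-0.2270, -0.4455, -0.8660] o=[0.0235, -0.4280, 0.6950] → [-0.3155, 0.4096, -0.1280, -0.2270, -0.4455, -0.8660]
J5: z=[-0.9662, -0.0083, 0.2575] o=[-0.0931, -0.3958, 0.2587] → [0.1415, 0.0140, 0.5313, -0.9662, -0.0083, 0.2575]
V = J·q̇ = [1.1176, -1.0767, -0.4263, 0.9450, 0.2041, 1.4431]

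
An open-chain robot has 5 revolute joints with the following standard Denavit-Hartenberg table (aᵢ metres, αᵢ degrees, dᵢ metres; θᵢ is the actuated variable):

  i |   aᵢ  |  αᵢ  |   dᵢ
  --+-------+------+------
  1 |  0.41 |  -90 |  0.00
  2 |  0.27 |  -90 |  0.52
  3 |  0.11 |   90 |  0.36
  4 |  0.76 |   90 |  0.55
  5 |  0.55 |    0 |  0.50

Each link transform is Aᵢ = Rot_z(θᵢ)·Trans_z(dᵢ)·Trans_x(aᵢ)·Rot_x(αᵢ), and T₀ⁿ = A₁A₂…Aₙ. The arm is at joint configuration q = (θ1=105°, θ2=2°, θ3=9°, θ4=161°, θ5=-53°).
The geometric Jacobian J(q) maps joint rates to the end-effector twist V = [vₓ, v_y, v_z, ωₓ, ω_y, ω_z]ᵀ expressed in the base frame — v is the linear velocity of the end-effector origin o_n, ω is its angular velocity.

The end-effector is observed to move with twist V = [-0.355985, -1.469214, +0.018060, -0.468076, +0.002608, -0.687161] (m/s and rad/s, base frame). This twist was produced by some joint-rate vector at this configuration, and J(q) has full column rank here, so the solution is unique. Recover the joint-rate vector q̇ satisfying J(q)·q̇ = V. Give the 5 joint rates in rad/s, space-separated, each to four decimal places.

o_n = [-0.6985, -0.2837, -1.1711]
J₁: ẑ×o_n = [0.2837, -0.6985, 0.0000], ω = ẑ
J2: z=[-0.9659, -0.2588, 0.0000] o=[-0.1061, 0.3960, 0.0000] → [0.3031, -1.1312, 0.5033, -0.9659, -0.2588, 0.0000]
J3: z=[0.0090, -0.0337, -0.9994] o=[-0.6782, 0.5221, -0.0094] → [-0.7662, 0.0307, -0.0080, 0.0090, -0.0337, -0.9994]
J4: z=[-0.9945, -0.1046, -0.0055] o=[-0.6865, 0.6193, -0.3730] → [0.0786, -0.7937, 0.8968, -0.9945, -0.1046, -0.0055]
J5: z=[-0.0254, 0.2917, -0.9562] o=[-1.1562, -0.1608, -0.5985] → [-0.2845, -0.4523, -0.1304, -0.0254, 0.2917, -0.9562]
q̇ = J⁺·V = [0.7460, 0.8080, 0.7680, -0.3250, 0.6980]

0.7460 0.8080 0.7680 -0.3250 0.6980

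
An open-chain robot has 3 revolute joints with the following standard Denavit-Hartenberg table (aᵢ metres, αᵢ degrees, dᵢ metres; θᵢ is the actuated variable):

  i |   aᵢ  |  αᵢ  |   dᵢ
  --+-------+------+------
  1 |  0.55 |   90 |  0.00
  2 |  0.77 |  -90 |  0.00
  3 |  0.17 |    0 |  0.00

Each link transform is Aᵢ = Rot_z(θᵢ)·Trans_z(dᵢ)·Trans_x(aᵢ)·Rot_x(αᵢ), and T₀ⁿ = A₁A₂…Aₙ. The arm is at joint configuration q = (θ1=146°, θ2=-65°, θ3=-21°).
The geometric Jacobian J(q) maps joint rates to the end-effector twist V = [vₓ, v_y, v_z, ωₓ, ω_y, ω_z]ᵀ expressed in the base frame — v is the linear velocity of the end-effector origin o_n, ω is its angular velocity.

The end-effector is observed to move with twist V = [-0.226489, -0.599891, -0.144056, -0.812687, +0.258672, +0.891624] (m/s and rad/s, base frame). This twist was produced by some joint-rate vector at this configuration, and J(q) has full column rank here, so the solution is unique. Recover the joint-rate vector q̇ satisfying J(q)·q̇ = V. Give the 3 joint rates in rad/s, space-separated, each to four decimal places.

0.5100 -0.2400 0.9030

o_n = [-0.7473, 0.5775, -0.8417]
J₁: ẑ×o_n = [-0.5775, -0.7473, 0.0000], ω = ẑ
J2: z=[0.5592, 0.8290, 0.0000] o=[-0.4560, 0.3076, 0.0000] → [-0.6978, 0.4707, 0.3925, 0.5592, 0.8290, 0.0000]
J3: z=[-0.7514, 0.5068, 0.4226] o=[-0.7258, 0.4895, -0.6979] → [-0.1101, -0.1172, -0.0552, -0.7514, 0.5068, 0.4226]
q̇ = J⁺·V = [0.5100, -0.2400, 0.9030]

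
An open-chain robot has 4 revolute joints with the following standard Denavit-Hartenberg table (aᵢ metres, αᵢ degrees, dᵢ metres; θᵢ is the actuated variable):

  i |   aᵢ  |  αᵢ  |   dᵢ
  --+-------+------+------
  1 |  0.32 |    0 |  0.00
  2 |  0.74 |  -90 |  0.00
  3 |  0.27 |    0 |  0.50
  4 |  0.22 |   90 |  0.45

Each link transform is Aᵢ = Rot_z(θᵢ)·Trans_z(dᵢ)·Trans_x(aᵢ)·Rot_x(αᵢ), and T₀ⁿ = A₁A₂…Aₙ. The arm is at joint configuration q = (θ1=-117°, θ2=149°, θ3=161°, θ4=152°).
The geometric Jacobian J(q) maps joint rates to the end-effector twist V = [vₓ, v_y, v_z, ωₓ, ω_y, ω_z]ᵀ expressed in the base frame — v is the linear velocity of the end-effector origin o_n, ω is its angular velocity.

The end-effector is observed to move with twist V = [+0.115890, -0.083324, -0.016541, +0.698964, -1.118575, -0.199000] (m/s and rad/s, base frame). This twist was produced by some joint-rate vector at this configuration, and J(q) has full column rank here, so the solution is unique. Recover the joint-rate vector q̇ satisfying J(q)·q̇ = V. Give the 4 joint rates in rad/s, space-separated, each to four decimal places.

o_n = [-0.1104, 0.8569, 0.0730]
J₁: ẑ×o_n = [-0.8569, -0.1104, 0.0000], ω = ẑ
J2: z=[0.0000, 0.0000, 1.0000] o=[-0.1453, -0.2851, 0.0000] → [-1.1420, 0.0349, 0.0000, 0.0000, 0.0000, 1.0000]
J3: z=[-0.5299, 0.8480, 0.0000] o=[0.4823, 0.1070, 0.0000] → [0.0619, 0.0387, 0.1053, -0.5299, 0.8480, 0.0000]
J4: z=[-0.5299, 0.8480, 0.0000] o=[0.0008, 0.3958, -0.0879] → [0.1364, 0.0853, -0.1500, -0.5299, 0.8480, 0.0000]
q̇ = J⁺·V = [0.0210, -0.2200, -0.8400, -0.4790]

0.0210 -0.2200 -0.8400 -0.4790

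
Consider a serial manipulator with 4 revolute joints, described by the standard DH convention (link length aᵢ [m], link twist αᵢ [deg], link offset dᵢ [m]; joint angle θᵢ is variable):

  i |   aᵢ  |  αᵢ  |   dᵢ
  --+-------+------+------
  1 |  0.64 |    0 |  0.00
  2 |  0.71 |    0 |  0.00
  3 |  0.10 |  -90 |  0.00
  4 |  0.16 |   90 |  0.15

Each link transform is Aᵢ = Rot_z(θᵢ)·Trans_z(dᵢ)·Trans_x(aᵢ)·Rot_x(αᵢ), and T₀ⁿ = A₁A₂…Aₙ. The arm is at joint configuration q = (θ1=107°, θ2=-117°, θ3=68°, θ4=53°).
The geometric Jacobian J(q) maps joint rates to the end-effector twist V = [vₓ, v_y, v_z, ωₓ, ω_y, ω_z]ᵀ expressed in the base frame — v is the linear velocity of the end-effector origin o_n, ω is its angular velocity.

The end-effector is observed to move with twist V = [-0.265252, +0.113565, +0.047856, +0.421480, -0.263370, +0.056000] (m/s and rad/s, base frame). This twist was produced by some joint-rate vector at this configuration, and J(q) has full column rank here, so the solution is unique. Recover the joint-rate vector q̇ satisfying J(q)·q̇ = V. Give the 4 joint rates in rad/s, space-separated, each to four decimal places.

o_n = [0.4889, 0.7347, -0.1278]
J₁: ẑ×o_n = [-0.7347, 0.4889, 0.0000], ω = ẑ
J2: z=[0.0000, 0.0000, 1.0000] o=[-0.1871, 0.6120, 0.0000] → [-0.1227, 0.6760, 0.0000, 0.0000, 0.0000, 1.0000]
J3: z=[0.0000, 0.0000, 1.0000] o=[0.5121, 0.4887, 0.0000] → [-0.2460, -0.0232, 0.0000, 0.0000, 0.0000, 1.0000]
J4: z=[-0.8480, 0.5299, 0.0000] o=[0.5651, 0.5735, 0.0000] → [-0.0677, -0.1084, -0.0963, -0.8480, 0.5299, 0.0000]
q̇ = J⁺·V = [0.5110, -0.2870, -0.1680, -0.4970]

0.5110 -0.2870 -0.1680 -0.4970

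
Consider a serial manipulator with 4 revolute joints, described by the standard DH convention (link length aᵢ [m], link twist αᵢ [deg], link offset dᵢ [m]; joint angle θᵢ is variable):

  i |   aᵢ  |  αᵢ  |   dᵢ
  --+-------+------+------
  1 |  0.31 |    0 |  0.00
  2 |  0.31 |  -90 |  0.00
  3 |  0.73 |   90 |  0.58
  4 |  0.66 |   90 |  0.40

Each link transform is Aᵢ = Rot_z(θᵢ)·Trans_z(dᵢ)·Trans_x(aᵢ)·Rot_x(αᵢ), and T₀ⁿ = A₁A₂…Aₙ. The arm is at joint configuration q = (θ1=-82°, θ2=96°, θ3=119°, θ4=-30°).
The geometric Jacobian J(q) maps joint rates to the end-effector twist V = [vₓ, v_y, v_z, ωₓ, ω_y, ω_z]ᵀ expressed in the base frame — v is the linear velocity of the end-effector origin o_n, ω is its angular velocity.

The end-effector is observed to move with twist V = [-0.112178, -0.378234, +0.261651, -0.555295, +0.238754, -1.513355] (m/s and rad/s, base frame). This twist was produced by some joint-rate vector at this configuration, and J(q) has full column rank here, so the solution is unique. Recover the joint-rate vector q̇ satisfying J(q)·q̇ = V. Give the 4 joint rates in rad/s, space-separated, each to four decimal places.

-0.7970 -0.9830 0.3660 -0.5500

o_n = [0.0106, -0.0574, -1.3323]
J₁: ẑ×o_n = [0.0574, 0.0106, -0.0000], ω = ẑ
J2: z=[0.0000, 0.0000, 1.0000] o=[0.0431, -0.3070, 0.0000] → [-0.2495, -0.0325, 0.0000, 0.0000, 0.0000, 1.0000]
J3: z=[-0.2419, 0.9703, 0.0000] o=[0.3439, -0.2320, 0.0000] → [-1.2927, -0.3223, 0.2812, -0.2419, 0.9703, 0.0000]
J4: z=[0.8486, 0.2116, -0.4848] o=[-0.1398, 0.2452, -0.6385] → [-0.2935, 0.5159, -0.2886, 0.8486, 0.2116, -0.4848]
q̇ = J⁺·V = [-0.7970, -0.9830, 0.3660, -0.5500]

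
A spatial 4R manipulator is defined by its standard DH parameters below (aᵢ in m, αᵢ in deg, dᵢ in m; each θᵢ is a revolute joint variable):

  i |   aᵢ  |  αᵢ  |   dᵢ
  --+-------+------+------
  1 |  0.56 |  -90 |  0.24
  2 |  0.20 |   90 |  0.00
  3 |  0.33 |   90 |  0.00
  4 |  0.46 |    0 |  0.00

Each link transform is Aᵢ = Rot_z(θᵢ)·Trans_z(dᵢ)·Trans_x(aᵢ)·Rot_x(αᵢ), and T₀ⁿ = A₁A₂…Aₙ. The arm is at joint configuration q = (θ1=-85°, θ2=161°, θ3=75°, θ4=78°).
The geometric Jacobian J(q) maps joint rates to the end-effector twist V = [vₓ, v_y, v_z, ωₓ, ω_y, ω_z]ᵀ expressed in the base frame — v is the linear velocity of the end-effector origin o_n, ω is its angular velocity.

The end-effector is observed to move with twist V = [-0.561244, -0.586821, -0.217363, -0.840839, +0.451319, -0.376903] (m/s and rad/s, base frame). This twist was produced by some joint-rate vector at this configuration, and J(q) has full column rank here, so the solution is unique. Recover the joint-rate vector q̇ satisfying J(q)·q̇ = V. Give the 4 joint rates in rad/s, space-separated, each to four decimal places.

-0.9520 -0.7160 -0.7140 0.3180

o_n = [0.4456, -0.3758, -0.2864]
J₁: ẑ×o_n = [0.3758, 0.4456, -0.0000], ω = ẑ
J2: z=[0.9962, 0.0872, 0.0000] o=[0.0488, -0.5579, 0.2400] → [-0.0459, 0.5244, 0.1468, 0.9962, 0.0872, 0.0000]
J3: z=[0.0284, -0.3243, -0.9455] o=[0.0323, -0.3695, 0.1749] → [0.1436, -0.3777, 0.1339, 0.0284, -0.3243, -0.9455]
J4: z=[-0.3374, 0.8873, -0.3145] o=[0.3428, -0.2613, 0.1471] → [-0.4207, -0.1786, -0.0525, -0.3374, 0.8873, -0.3145]
q̇ = J⁺·V = [-0.9520, -0.7160, -0.7140, 0.3180]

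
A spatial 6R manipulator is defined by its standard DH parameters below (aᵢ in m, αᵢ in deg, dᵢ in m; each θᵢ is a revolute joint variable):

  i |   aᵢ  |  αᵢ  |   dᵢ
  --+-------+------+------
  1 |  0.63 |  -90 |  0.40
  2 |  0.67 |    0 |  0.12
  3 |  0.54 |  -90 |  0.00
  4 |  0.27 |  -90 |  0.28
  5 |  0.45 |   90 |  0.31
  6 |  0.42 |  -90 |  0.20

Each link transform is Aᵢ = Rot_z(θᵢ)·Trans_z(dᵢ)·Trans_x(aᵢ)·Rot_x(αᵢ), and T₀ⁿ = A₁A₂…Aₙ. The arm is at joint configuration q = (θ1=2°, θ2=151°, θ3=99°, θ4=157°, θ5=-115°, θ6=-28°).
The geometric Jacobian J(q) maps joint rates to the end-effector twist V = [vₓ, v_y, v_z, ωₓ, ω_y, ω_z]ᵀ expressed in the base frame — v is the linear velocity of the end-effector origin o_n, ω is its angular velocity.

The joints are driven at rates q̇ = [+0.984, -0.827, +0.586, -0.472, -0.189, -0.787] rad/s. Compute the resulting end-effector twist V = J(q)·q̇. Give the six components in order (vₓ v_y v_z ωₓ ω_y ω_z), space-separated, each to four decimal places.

o_n = [0.6641, 0.3481, 1.0858]
J₁: ẑ×o_n = [-0.3481, 0.6641, 0.0000], ω = ẑ
J2: z=[-0.0349, 0.9994, 0.0000] o=[0.6296, 0.0220, 0.4000] → [0.6854, 0.0239, -0.0459, -0.0349, 0.9994, 0.0000]
J3: z=[-0.0349, 0.9994, 0.0000] o=[0.0398, 0.1215, 0.0752] → [1.0100, 0.0353, -0.6319, -0.0349, 0.9994, 0.0000]
J4: z=[0.9391, 0.0328, 0.3420] o=[-0.1448, 0.1150, 0.5826] → [-0.0632, -0.1959, 0.1924, 0.9391, 0.0328, 0.3420]
J5: z=[0.1014, 0.9246, -0.3672] o=[0.2068, 0.0217, 0.4448] → [0.7125, -0.2329, -0.3897, 0.1014, 0.9246, -0.3672]
J6: z=[-0.6944, 0.3301, 0.6394] o=[0.5588, 0.3939, 0.6350] → [0.1781, 0.3804, -0.0030, -0.6944, 0.3301, 0.6394]
V = J·q̇ = [-0.5625, 0.4915, -0.3472, 0.0925, -0.6909, 0.3887]

-0.5625 0.4915 -0.3472 0.0925 -0.6909 0.3887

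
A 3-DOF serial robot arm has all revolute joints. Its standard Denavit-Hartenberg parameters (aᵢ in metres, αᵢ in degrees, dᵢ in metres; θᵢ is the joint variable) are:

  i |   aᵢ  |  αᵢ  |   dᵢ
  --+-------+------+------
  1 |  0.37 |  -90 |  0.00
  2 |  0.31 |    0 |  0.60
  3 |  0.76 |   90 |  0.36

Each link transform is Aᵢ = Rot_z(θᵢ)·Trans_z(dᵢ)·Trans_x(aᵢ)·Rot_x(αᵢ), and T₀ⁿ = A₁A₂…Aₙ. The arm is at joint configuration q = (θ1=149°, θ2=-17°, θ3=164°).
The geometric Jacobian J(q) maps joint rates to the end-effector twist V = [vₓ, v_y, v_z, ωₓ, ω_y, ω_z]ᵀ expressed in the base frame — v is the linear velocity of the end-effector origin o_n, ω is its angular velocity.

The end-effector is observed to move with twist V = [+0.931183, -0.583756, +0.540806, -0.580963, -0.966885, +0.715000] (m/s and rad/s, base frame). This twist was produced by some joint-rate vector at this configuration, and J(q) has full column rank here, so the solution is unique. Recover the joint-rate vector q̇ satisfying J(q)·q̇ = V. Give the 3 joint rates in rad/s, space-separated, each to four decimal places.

0.7150 0.6010 0.5270

o_n = [-0.5193, -0.8079, -0.3233]
J₁: ẑ×o_n = [0.8079, -0.5193, 0.0000], ω = ẑ
J2: z=[-0.5150, -0.8572, 0.0000] o=[-0.3172, 0.1906, 0.0000] → [0.2771, -0.1665, 0.3409, -0.5150, -0.8572, 0.0000]
J3: z=[-0.5150, -0.8572, 0.0000] o=[-0.8803, -0.1711, 0.0906] → [0.3548, -0.2132, 0.6374, -0.5150, -0.8572, 0.0000]
q̇ = J⁺·V = [0.7150, 0.6010, 0.5270]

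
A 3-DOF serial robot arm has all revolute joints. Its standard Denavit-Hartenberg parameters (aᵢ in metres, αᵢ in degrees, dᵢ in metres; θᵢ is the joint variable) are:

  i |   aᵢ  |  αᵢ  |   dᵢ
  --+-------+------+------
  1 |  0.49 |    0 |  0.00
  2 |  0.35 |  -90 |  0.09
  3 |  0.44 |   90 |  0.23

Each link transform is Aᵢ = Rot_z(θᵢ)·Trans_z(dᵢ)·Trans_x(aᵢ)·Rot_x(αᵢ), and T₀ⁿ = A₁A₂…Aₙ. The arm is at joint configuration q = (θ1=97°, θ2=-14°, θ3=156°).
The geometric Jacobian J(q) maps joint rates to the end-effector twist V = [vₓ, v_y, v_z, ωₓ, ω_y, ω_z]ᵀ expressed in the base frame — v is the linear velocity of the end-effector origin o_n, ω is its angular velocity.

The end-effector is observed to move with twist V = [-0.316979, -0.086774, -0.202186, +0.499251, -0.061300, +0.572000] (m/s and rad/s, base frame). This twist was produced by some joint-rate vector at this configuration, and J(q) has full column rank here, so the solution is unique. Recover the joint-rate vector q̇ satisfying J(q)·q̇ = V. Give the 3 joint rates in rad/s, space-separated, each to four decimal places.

0.7020 -0.1300 -0.5030

o_n = [-0.2943, 0.4628, -0.0890]
J₁: ẑ×o_n = [-0.4628, -0.2943, 0.0000], ω = ẑ
J2: z=[0.0000, 0.0000, 1.0000] o=[-0.0597, 0.4863, 0.0000] → [0.0235, -0.2346, 0.0000, 0.0000, 0.0000, 1.0000]
J3: z=[-0.9925, 0.1219, 0.0000] o=[-0.0171, 0.8337, 0.0900] → [-0.0218, -0.1776, 0.4020, -0.9925, 0.1219, 0.0000]
q̇ = J⁺·V = [0.7020, -0.1300, -0.5030]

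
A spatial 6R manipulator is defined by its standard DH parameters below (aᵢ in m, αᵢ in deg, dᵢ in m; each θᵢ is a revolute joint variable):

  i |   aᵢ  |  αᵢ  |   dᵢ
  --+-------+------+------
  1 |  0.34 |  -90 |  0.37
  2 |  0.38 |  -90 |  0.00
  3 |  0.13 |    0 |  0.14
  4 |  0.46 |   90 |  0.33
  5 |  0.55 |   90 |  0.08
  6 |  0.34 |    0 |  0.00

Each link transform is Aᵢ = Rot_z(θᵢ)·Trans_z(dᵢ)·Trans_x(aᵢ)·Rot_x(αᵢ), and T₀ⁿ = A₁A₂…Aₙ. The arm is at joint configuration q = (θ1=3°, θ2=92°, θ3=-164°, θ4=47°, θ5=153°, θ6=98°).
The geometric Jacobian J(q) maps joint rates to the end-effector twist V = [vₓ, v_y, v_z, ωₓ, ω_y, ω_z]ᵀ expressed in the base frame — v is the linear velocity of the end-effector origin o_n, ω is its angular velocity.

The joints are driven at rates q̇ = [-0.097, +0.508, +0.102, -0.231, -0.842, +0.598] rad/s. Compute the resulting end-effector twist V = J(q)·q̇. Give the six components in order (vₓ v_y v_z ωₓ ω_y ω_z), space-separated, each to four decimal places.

-0.2387 0.3303 0.4790 -0.4841 1.1083 -0.7095

o_n = [-0.3456, -0.1609, 0.5160]
J₁: ẑ×o_n = [0.1609, -0.3456, 0.0000], ω = ẑ
J2: z=[-0.0523, 0.9986, 0.0000] o=[0.3395, 0.0178, 0.3700] → [0.1458, 0.0076, 0.6935, -0.0523, 0.9986, 0.0000]
J3: z=[-0.9980, -0.0523, 0.0349] o=[0.3263, 0.0171, -0.0098] → [-0.0213, 0.5013, 0.1425, -0.9980, -0.0523, 0.0349]
J4: z=[-0.9980, -0.0523, 0.0349] o=[0.1890, 0.0458, 0.1200] → [-0.0135, 0.3766, 0.1783, -0.9980, -0.0523, 0.0349]
J5: z=[0.0548, -0.4517, 0.8905] o=[-0.1545, 0.4382, 0.3402] → [0.4540, -0.1798, -0.1192, 0.0548, -0.4517, 0.8905]
J6: z=[-0.9032, 0.3577, 0.2371] o=[-0.3842, -0.0474, 0.1978] → [0.1407, 0.2965, 0.0886, -0.9032, 0.3577, 0.2371]
V = J·q̇ = [-0.2387, 0.3303, 0.4790, -0.4841, 1.1083, -0.7095]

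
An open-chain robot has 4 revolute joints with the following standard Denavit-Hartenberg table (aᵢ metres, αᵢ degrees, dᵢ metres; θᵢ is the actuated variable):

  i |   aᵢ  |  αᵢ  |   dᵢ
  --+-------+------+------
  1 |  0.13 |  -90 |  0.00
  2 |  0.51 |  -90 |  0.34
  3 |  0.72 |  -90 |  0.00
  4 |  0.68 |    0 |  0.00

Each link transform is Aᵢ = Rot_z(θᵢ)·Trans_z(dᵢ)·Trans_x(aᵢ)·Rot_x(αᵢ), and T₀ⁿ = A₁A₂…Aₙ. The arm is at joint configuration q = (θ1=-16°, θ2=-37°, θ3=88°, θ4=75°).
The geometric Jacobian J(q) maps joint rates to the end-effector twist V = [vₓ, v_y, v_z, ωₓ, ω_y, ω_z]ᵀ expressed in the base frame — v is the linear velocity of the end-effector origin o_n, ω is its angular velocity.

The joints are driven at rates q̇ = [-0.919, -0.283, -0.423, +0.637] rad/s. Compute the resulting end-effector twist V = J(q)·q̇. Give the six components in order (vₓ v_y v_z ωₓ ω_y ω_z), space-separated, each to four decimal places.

o_n = [0.0074, -0.5800, 0.8503]
J₁: ẑ×o_n = [0.5800, 0.0074, -0.0000], ω = ẑ
J2: z=[0.2756, 0.9613, 0.0000] o=[0.1250, -0.0358, 0.0000] → [0.8174, -0.2344, -0.0370, 0.2756, 0.9613, 0.0000]
J3: z=[0.5785, -0.1659, -0.7986] o=[0.6102, 0.1787, 0.3069] → [-0.6961, 0.1671, -0.5389, 0.5785, -0.1659, -0.7986]
J4: z=[-0.7768, 0.1865, -0.6014] o=[0.4312, -0.5185, 0.3220] → [0.0615, 0.6652, 0.1268, -0.7768, 0.1865, -0.6014]
V = J·q̇ = [-0.4307, 0.4126, 0.3192, -0.8176, -0.0831, -0.9643]

-0.4307 0.4126 0.3192 -0.8176 -0.0831 -0.9643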